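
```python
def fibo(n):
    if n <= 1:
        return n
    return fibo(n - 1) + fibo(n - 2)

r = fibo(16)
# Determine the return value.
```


fibo(16)
= fibo(15) + fibo(14)
= (fibo(14) + fibo(13)) + fibo(14)
Computing bottom-up: fibo(0)=0, fibo(1)=1, fibo(2)=1, fibo(3)=2, fibo(4)=3, fibo(5)=5, fibo(6)=8, fibo(7)=13, fibo(8)=21, fibo(9)=34, fibo(10)=55, fibo(11)=89, fibo(12)=144, fibo(13)=233, fibo(14)=377, fibo(15)=610, fibo(16)=987
= 987


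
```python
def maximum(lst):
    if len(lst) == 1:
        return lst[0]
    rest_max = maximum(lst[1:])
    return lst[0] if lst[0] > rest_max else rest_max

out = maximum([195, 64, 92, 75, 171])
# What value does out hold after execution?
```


maximum([195, 64, 92, 75, 171])
= compare 195 with maximum([64, 92, 75, 171])
= compare 64 with maximum([92, 75, 171])
= compare 92 with maximum([75, 171])
= compare 75 with maximum([171])
Base: maximum([171]) = 171
compare 75 with 171: max = 171
compare 92 with 171: max = 171
compare 64 with 171: max = 171
compare 195 with 171: max = 195
= 195


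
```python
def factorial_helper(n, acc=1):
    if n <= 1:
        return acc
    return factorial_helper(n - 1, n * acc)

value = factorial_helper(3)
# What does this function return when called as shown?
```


factorial_helper(3, 1)
= factorial_helper(2, 3 * 1) = factorial_helper(2, 3)
= factorial_helper(1, 2 * 3) = factorial_helper(1, 6)
n <= 1, return acc = 6


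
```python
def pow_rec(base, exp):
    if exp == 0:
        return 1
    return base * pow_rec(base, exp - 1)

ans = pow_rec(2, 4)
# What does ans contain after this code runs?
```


pow_rec(2, 4)
= 2 * pow_rec(2, 3)
= 2 * 2 * pow_rec(2, 2)
= 2 * 2 * 2 * pow_rec(2, 1)
= 2 * 2 * 2 * 2 * pow_rec(2, 0)
= 2 * 2 * 2 * 2 * 1
= 16


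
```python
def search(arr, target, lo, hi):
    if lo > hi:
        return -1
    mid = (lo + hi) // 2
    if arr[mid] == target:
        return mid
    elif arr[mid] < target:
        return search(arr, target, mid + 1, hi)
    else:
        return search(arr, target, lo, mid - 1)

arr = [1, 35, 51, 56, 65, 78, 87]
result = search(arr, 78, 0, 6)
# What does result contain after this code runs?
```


search(arr, 78, 0, 6)
lo=0, hi=6, mid=3, arr[mid]=56
56 < 78, search right half
lo=4, hi=6, mid=5, arr[mid]=78
arr[5] == 78, found at index 5
= 5


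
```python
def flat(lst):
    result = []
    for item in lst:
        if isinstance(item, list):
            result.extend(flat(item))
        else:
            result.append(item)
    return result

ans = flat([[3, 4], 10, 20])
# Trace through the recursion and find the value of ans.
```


flat([[3, 4], 10, 20])
Processing each element:
  [3, 4] is a list -> flat recursively -> [3, 4]
  10 is not a list -> append 10
  20 is not a list -> append 20
= [3, 4, 10, 20]


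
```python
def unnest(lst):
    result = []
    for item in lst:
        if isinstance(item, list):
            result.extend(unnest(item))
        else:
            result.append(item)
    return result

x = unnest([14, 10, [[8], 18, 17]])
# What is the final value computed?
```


unnest([14, 10, [[8], 18, 17]])
Processing each element:
  14 is not a list -> append 14
  10 is not a list -> append 10
  [[8], 18, 17] is a list -> unnest recursively -> [8, 18, 17]
= [14, 10, 8, 18, 17]


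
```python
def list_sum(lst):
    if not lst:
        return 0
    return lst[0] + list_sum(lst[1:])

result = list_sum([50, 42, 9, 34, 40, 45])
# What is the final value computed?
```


list_sum([50, 42, 9, 34, 40, 45])
= 50 + list_sum([42, 9, 34, 40, 45])
= 50 + 42 + list_sum([9, 34, 40, 45])
= 50 + 42 + 9 + list_sum([34, 40, 45])
= 50 + 42 + 9 + 34 + list_sum([40, 45])
= 50 + 42 + 9 + 34 + 40 + list_sum([45])
= 50 + 42 + 9 + 34 + 40 + 45 + list_sum([])
= 50 + 42 + 9 + 34 + 40 + 45 + 0
= 220


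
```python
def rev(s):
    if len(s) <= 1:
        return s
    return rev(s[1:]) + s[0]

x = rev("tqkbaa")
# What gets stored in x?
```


rev("tqkbaa")
= rev("qkbaa") + "t"
= rev("kbaa") + "q" + "t"
= rev("baa") + "k" + "q" + "t"
= rev("aa") + "b" + "k" + "q" + "t"
= rev("a") + "a" + "b" + "k" + "q" + "t"
= "a" + "a" + "b" + "k" + "q" + "t"
= "aabkqt"


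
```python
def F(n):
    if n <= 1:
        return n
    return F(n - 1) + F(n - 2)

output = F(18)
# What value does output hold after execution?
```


F(18)
= F(17) + F(16)
= (F(16) + F(15)) + F(16)
Computing bottom-up: F(0)=0, F(1)=1, F(2)=1, F(3)=2, F(4)=3, F(5)=5, F(6)=8, F(7)=13, F(8)=21, F(9)=34, F(10)=55, F(11)=89, F(12)=144, F(13)=233, F(14)=377, F(15)=610, F(16)=987, F(17)=1597, F(18)=2584
= 2584


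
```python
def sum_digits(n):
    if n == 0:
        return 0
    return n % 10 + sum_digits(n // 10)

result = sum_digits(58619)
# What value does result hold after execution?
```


sum_digits(58619)
= 9 + sum_digits(5861)
= 9 + 1 + sum_digits(586)
= 9 + 1 + 6 + sum_digits(58)
= 9 + 1 + 6 + 8 + sum_digits(5)
= 9 + 1 + 6 + 8 + 5 + sum_digits(0)
= 9 + 1 + 6 + 8 + 5 + 0
= 29


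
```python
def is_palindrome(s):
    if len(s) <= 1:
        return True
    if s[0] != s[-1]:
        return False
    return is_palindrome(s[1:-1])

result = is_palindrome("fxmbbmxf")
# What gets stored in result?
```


is_palindrome("fxmbbmxf")
"fxmbbmxf": s[0]='f' == s[-1]='f' -> is_palindrome("xmbbmx")
"xmbbmx": s[0]='x' == s[-1]='x' -> is_palindrome("mbbm")
"mbbm": s[0]='m' == s[-1]='m' -> is_palindrome("bb")
"bb": s[0]='b' == s[-1]='b' -> is_palindrome("")
"": len <= 1 -> True
= True


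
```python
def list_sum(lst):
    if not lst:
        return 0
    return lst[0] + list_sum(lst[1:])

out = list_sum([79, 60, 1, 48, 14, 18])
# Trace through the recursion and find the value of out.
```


list_sum([79, 60, 1, 48, 14, 18])
= 79 + list_sum([60, 1, 48, 14, 18])
= 79 + 60 + list_sum([1, 48, 14, 18])
= 79 + 60 + 1 + list_sum([48, 14, 18])
= 79 + 60 + 1 + 48 + list_sum([14, 18])
= 79 + 60 + 1 + 48 + 14 + list_sum([18])
= 79 + 60 + 1 + 48 + 14 + 18 + list_sum([])
= 79 + 60 + 1 + 48 + 14 + 18 + 0
= 220


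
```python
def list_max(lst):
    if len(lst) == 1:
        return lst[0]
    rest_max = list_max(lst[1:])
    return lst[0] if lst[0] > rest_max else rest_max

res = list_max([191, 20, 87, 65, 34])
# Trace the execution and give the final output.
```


list_max([191, 20, 87, 65, 34])
= compare 191 with list_max([20, 87, 65, 34])
= compare 20 with list_max([87, 65, 34])
= compare 87 with list_max([65, 34])
= compare 65 with list_max([34])
Base: list_max([34]) = 34
compare 65 with 34: max = 65
compare 87 with 65: max = 87
compare 20 with 87: max = 87
compare 191 with 87: max = 191
= 191


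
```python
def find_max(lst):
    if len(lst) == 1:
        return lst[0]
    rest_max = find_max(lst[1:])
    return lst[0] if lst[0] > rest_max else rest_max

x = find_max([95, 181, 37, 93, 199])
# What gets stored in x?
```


find_max([95, 181, 37, 93, 199])
= compare 95 with find_max([181, 37, 93, 199])
= compare 181 with find_max([37, 93, 199])
= compare 37 with find_max([93, 199])
= compare 93 with find_max([199])
Base: find_max([199]) = 199
compare 93 with 199: max = 199
compare 37 with 199: max = 199
compare 181 with 199: max = 199
compare 95 with 199: max = 199
= 199


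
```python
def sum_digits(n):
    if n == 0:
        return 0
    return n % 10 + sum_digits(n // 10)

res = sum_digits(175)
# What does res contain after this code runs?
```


sum_digits(175)
= 5 + sum_digits(17)
= 5 + 7 + sum_digits(1)
= 5 + 7 + 1 + sum_digits(0)
= 5 + 7 + 1 + 0
= 13


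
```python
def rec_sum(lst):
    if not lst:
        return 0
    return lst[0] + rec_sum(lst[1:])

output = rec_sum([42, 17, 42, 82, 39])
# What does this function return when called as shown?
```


rec_sum([42, 17, 42, 82, 39])
= 42 + rec_sum([17, 42, 82, 39])
= 42 + 17 + rec_sum([42, 82, 39])
= 42 + 17 + 42 + rec_sum([82, 39])
= 42 + 17 + 42 + 82 + rec_sum([39])
= 42 + 17 + 42 + 82 + 39 + rec_sum([])
= 42 + 17 + 42 + 82 + 39 + 0
= 222


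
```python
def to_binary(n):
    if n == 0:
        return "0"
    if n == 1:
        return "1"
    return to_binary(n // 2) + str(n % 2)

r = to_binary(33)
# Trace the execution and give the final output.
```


to_binary(33)
= to_binary(16) + "1"
= to_binary(8) + "0" + "1"
= to_binary(4) + "0" + "0" + "1"
= to_binary(2) + "0" + "0" + "0" + "1"
= to_binary(1) + "0" + "0" + "0" + "0" + "1"
= "1" + "0" + "0" + "0" + "0" + "1"
= "100001"


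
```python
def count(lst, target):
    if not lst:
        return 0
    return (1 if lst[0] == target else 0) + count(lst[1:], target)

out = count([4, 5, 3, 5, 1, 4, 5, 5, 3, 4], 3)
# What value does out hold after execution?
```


count([4, 5, 3, 5, 1, 4, 5, 5, 3, 4], 3)
lst[0]=4 != 3: 0 + count([5, 3, 5, 1, 4, 5, 5, 3, 4], 3)
lst[0]=5 != 3: 0 + count([3, 5, 1, 4, 5, 5, 3, 4], 3)
lst[0]=3 == 3: 1 + count([5, 1, 4, 5, 5, 3, 4], 3)
lst[0]=5 != 3: 0 + count([1, 4, 5, 5, 3, 4], 3)
lst[0]=1 != 3: 0 + count([4, 5, 5, 3, 4], 3)
lst[0]=4 != 3: 0 + count([5, 5, 3, 4], 3)
lst[0]=5 != 3: 0 + count([5, 3, 4], 3)
lst[0]=5 != 3: 0 + count([3, 4], 3)
lst[0]=3 == 3: 1 + count([4], 3)
lst[0]=4 != 3: 0 + count([], 3)
= 2


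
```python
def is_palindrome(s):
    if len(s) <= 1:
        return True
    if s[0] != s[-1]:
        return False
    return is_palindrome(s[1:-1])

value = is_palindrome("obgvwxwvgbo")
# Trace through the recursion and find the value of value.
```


is_palindrome("obgvwxwvgbo")
"obgvwxwvgbo": s[0]='o' == s[-1]='o' -> is_palindrome("bgvwxwvgb")
"bgvwxwvgb": s[0]='b' == s[-1]='b' -> is_palindrome("gvwxwvg")
"gvwxwvg": s[0]='g' == s[-1]='g' -> is_palindrome("vwxwv")
"vwxwv": s[0]='v' == s[-1]='v' -> is_palindrome("wxw")
"wxw": s[0]='w' == s[-1]='w' -> is_palindrome("x")
"x": len <= 1 -> True
= True


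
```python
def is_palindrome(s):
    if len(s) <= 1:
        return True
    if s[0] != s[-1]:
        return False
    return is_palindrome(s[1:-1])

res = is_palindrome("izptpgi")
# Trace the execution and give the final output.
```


is_palindrome("izptpgi")
"izptpgi": s[0]='i' == s[-1]='i' -> is_palindrome("zptpg")
"zptpg": s[0]='z' != s[-1]='g' -> False
= False


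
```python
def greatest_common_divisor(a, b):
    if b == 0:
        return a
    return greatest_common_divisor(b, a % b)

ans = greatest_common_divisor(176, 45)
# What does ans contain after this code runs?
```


greatest_common_divisor(176, 45)
= greatest_common_divisor(45, 176 % 45) = greatest_common_divisor(45, 41)
= greatest_common_divisor(41, 45 % 41) = greatest_common_divisor(41, 4)
= greatest_common_divisor(4, 41 % 4) = greatest_common_divisor(4, 1)
= greatest_common_divisor(1, 4 % 1) = greatest_common_divisor(1, 0)
b == 0, return a = 1


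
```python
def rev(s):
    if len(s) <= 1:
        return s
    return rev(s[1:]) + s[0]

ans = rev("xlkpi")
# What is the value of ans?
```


rev("xlkpi")
= rev("lkpi") + "x"
= rev("kpi") + "l" + "x"
= rev("pi") + "k" + "l" + "x"
= rev("i") + "p" + "k" + "l" + "x"
= "i" + "p" + "k" + "l" + "x"
= "ipklx"


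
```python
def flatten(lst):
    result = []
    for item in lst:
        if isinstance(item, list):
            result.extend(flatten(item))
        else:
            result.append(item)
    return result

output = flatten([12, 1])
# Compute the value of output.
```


flatten([12, 1])
Processing each element:
  12 is not a list -> append 12
  1 is not a list -> append 1
= [12, 1]


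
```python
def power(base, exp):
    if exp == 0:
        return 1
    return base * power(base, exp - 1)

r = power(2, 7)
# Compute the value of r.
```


power(2, 7)
= 2 * power(2, 6)
= 2 * 2 * power(2, 5)
= 2 * 2 * 2 * power(2, 4)
= 2 * 2 * 2 * 2 * power(2, 3)
= 2 * 2 * 2 * 2 * 2 * power(2, 2)
= 2 * 2 * 2 * 2 * 2 * 2 * power(2, 1)
= 2 * 2 * 2 * 2 * 2 * 2 * 2 * power(2, 0)
= 2 * 2 * 2 * 2 * 2 * 2 * 2 * 1
= 128


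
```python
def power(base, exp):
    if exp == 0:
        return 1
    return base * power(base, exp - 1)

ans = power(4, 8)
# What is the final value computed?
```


power(4, 8)
= 4 * power(4, 7)
= 4 * 4 * power(4, 6)
= 4 * 4 * 4 * power(4, 5)
= 4 * 4 * 4 * 4 * power(4, 4)
= 4 * 4 * 4 * 4 * 4 * power(4, 3)
= 4 * 4 * 4 * 4 * 4 * 4 * power(4, 2)
= 4 * 4 * 4 * 4 * 4 * 4 * 4 * power(4, 1)
= 4 * 4 * 4 * 4 * 4 * 4 * 4 * 4 * power(4, 0)
= 4 * 4 * 4 * 4 * 4 * 4 * 4 * 4 * 1
= 65536


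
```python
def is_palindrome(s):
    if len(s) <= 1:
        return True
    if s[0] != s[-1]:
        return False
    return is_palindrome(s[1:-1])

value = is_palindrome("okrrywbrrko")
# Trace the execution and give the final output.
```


is_palindrome("okrrywbrrko")
"okrrywbrrko": s[0]='o' == s[-1]='o' -> is_palindrome("krrywbrrk")
"krrywbrrk": s[0]='k' == s[-1]='k' -> is_palindrome("rrywbrr")
"rrywbrr": s[0]='r' == s[-1]='r' -> is_palindrome("rywbr")
"rywbr": s[0]='r' == s[-1]='r' -> is_palindrome("ywb")
"ywb": s[0]='y' != s[-1]='b' -> False
= False


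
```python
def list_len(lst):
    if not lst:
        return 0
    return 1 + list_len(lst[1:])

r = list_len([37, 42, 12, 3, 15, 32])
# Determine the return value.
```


list_len([37, 42, 12, 3, 15, 32])
= 1 + list_len([42, 12, 3, 15, 32])
= 1 + 1 + list_len([12, 3, 15, 32])
= 1 + 1 + 1 + list_len([3, 15, 32])
= 1 + 1 + 1 + 1 + list_len([15, 32])
= 1 + 1 + 1 + 1 + 1 + list_len([32])
= 1 + 1 + 1 + 1 + 1 + 1 + list_len([])
= 1 + 1 + 1 + 1 + 1 + 1 + 0
= 6


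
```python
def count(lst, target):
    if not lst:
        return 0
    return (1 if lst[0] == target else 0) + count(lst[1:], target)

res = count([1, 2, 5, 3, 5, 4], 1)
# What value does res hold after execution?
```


count([1, 2, 5, 3, 5, 4], 1)
lst[0]=1 == 1: 1 + count([2, 5, 3, 5, 4], 1)
lst[0]=2 != 1: 0 + count([5, 3, 5, 4], 1)
lst[0]=5 != 1: 0 + count([3, 5, 4], 1)
lst[0]=3 != 1: 0 + count([5, 4], 1)
lst[0]=5 != 1: 0 + count([4], 1)
lst[0]=4 != 1: 0 + count([], 1)
= 1


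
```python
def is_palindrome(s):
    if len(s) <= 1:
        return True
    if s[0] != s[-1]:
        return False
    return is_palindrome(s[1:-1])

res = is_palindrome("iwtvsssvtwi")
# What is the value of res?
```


is_palindrome("iwtvsssvtwi")
"iwtvsssvtwi": s[0]='i' == s[-1]='i' -> is_palindrome("wtvsssvtw")
"wtvsssvtw": s[0]='w' == s[-1]='w' -> is_palindrome("tvsssvt")
"tvsssvt": s[0]='t' == s[-1]='t' -> is_palindrome("vsssv")
"vsssv": s[0]='v' == s[-1]='v' -> is_palindrome("sss")
"sss": s[0]='s' == s[-1]='s' -> is_palindrome("s")
"s": len <= 1 -> True
= True


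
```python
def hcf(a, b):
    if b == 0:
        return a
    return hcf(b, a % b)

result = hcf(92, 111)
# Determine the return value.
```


hcf(92, 111)
= hcf(111, 92 % 111) = hcf(111, 92)
= hcf(92, 111 % 92) = hcf(92, 19)
= hcf(19, 92 % 19) = hcf(19, 16)
= hcf(16, 19 % 16) = hcf(16, 3)
= hcf(3, 16 % 3) = hcf(3, 1)
= hcf(1, 3 % 1) = hcf(1, 0)
b == 0, return a = 1


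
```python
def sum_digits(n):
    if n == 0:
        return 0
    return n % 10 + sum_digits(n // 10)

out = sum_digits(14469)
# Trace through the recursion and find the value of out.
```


sum_digits(14469)
= 9 + sum_digits(1446)
= 9 + 6 + sum_digits(144)
= 9 + 6 + 4 + sum_digits(14)
= 9 + 6 + 4 + 4 + sum_digits(1)
= 9 + 6 + 4 + 4 + 1 + sum_digits(0)
= 9 + 6 + 4 + 4 + 1 + 0
= 24


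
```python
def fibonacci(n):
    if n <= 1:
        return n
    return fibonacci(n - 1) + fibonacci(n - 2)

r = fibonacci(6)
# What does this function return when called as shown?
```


fibonacci(6)
= fibonacci(5) + fibonacci(4)
= (fibonacci(4) + fibonacci(3)) + fibonacci(4)
Computing bottom-up: fibonacci(0)=0, fibonacci(1)=1, fibonacci(2)=1, fibonacci(3)=2, fibonacci(4)=3, fibonacci(5)=5, fibonacci(6)=8
= 8


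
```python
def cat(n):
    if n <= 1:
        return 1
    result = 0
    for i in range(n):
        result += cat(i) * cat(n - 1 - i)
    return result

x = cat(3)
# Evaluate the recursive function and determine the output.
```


cat(3)
= sum of cat(i) * cat(3-1-i) for i in 0..2
First compute sub-values bottom-up:
  cat(0) = 1, cat(1) = 1
  cat(2) = 1*1 + 1*1 = 2
Now cat(3):
  cat(0)*cat(2) = 1*2 = 2
  cat(1)*cat(1) = 1*1 = 1
  cat(2)*cat(0) = 2*1 = 2
= 2 + 1 + 2
= 5


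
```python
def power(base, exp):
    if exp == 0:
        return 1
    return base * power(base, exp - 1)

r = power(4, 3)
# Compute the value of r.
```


power(4, 3)
= 4 * power(4, 2)
= 4 * 4 * power(4, 1)
= 4 * 4 * 4 * power(4, 0)
= 4 * 4 * 4 * 1
= 64


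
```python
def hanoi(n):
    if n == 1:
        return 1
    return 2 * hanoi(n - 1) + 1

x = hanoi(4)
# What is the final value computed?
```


hanoi(4)
= 2 * hanoi(3) + 1
= 2 * (2 * hanoi(2) + 1) + 1
= 2 * (2 * (2 * hanoi(1) + 1) + 1) + 1
Now compute bottom-up:
hanoi(1) = 1
hanoi(2) = 2 * 1 + 1 = 3
hanoi(3) = 2 * 3 + 1 = 7
hanoi(4) = 2 * 7 + 1 = 15
= 15


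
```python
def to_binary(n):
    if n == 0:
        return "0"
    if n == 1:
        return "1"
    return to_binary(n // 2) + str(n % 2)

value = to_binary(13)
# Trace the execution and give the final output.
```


to_binary(13)
= to_binary(6) + "1"
= to_binary(3) + "0" + "1"
= to_binary(1) + "1" + "0" + "1"
= "1" + "1" + "0" + "1"
= "1101"


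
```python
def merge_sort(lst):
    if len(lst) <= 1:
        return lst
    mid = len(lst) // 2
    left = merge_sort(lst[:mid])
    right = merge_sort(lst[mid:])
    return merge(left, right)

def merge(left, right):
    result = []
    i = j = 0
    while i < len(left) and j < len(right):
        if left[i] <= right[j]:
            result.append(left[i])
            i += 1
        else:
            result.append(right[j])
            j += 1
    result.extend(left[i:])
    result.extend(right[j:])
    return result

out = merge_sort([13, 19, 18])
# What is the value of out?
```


merge_sort([13, 19, 18])
Split into [13] and [19, 18]
Left sorted: [13]
Right sorted: [18, 19]
Merge [13] and [18, 19]
= [13, 18, 19]


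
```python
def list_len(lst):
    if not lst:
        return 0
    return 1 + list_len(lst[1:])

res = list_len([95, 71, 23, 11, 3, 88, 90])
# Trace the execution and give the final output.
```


list_len([95, 71, 23, 11, 3, 88, 90])
= 1 + list_len([71, 23, 11, 3, 88, 90])
= 1 + 1 + list_len([23, 11, 3, 88, 90])
= 1 + 1 + 1 + list_len([11, 3, 88, 90])
= 1 + 1 + 1 + 1 + list_len([3, 88, 90])
= 1 + 1 + 1 + 1 + 1 + list_len([88, 90])
= 1 + 1 + 1 + 1 + 1 + 1 + list_len([90])
= 1 + 1 + 1 + 1 + 1 + 1 + 1 + list_len([])
= 1 + 1 + 1 + 1 + 1 + 1 + 1 + 0
= 7


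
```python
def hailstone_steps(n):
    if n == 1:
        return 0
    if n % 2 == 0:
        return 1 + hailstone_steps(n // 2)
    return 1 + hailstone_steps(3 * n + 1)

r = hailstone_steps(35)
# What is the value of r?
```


hailstone_steps(35)
35 is odd -> 3*35+1 = 106 -> hailstone_steps(106)
106 is even -> hailstone_steps(53)
53 is odd -> 3*53+1 = 160 -> hailstone_steps(160)
160 is even -> hailstone_steps(80)
80 is even -> hailstone_steps(40)
40 is even -> hailstone_steps(20)
20 is even -> hailstone_steps(10)
10 is even -> hailstone_steps(5)
5 is odd -> 3*5+1 = 16 -> hailstone_steps(16)
16 is even -> hailstone_steps(8)
8 is even -> hailstone_steps(4)
4 is even -> hailstone_steps(2)
2 is even -> hailstone_steps(1)
Reached 1 after 13 steps
= 13


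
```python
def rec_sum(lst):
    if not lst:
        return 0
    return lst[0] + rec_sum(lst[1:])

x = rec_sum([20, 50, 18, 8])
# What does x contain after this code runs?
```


rec_sum([20, 50, 18, 8])
= 20 + rec_sum([50, 18, 8])
= 20 + 50 + rec_sum([18, 8])
= 20 + 50 + 18 + rec_sum([8])
= 20 + 50 + 18 + 8 + rec_sum([])
= 20 + 50 + 18 + 8 + 0
= 96


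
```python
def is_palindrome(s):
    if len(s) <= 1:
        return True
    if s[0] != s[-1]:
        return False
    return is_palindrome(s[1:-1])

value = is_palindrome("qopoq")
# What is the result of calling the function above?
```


is_palindrome("qopoq")
"qopoq": s[0]='q' == s[-1]='q' -> is_palindrome("opo")
"opo": s[0]='o' == s[-1]='o' -> is_palindrome("p")
"p": len <= 1 -> True
= True


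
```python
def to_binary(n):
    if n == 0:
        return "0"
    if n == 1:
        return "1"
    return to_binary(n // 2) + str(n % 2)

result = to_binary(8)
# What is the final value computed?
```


to_binary(8)
= to_binary(4) + "0"
= to_binary(2) + "0" + "0"
= to_binary(1) + "0" + "0" + "0"
= "1" + "0" + "0" + "0"
= "1000"


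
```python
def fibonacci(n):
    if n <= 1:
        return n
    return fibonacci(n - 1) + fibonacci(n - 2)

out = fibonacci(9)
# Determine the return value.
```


fibonacci(9)
= fibonacci(8) + fibonacci(7)
= (fibonacci(7) + fibonacci(6)) + fibonacci(7)
Computing bottom-up: fibonacci(0)=0, fibonacci(1)=1, fibonacci(2)=1, fibonacci(3)=2, fibonacci(4)=3, fibonacci(5)=5, fibonacci(6)=8, fibonacci(7)=13, fibonacci(8)=21, fibonacci(9)=34
= 34


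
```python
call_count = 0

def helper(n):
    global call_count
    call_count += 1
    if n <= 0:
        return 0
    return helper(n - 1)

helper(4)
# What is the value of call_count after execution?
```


helper(4) calls helper(3) calls ... calls helper(0)
Total calls: 4 + 1 (for base case) = 5


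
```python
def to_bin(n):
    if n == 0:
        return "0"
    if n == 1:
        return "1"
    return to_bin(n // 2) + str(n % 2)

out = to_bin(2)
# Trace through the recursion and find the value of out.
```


to_bin(2)
= to_bin(1) + "0"
= "1" + "0"
= "10"


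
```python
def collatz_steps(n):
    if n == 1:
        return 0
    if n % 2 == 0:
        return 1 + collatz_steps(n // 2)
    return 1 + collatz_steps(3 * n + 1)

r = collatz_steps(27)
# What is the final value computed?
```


collatz_steps(27)
27 is odd -> 3*27+1 = 82 -> collatz_steps(82)
82 is even -> collatz_steps(41)
41 is odd -> 3*41+1 = 124 -> collatz_steps(124)
124 is even -> collatz_steps(62)
62 is even -> collatz_steps(31)
31 is odd -> 3*31+1 = 94 -> collatz_steps(94)
94 is even -> collatz_steps(47)
47 is odd -> 3*47+1 = 142 -> collatz_steps(142)
142 is even -> collatz_steps(71)
71 is odd -> 3*71+1 = 214 -> collatz_steps(214)
214 is even -> collatz_steps(107)
107 is odd -> 3*107+1 = 322 -> collatz_steps(322)
322 is even -> collatz_steps(161)
161 is odd -> 3*161+1 = 484 -> collatz_steps(484)
484 is even -> collatz_steps(242)
242 is even -> collatz_steps(121)
121 is odd -> 3*121+1 = 364 -> collatz_steps(364)
364 is even -> collatz_steps(182)
182 is even -> collatz_steps(91)
91 is odd -> 3*91+1 = 274 -> collatz_steps(274)
274 is even -> collatz_steps(137)
137 is odd -> 3*137+1 = 412 -> collatz_steps(412)
412 is even -> collatz_steps(206)
206 is even -> collatz_steps(103)
103 is odd -> 3*103+1 = 310 -> collatz_steps(310)
310 is even -> collatz_steps(155)
155 is odd -> 3*155+1 = 466 -> collatz_steps(466)
466 is even -> collatz_steps(233)
233 is odd -> 3*233+1 = 700 -> collatz_steps(700)
700 is even -> collatz_steps(350)
350 is even -> collatz_steps(175)
175 is odd -> 3*175+1 = 526 -> collatz_steps(526)
526 is even -> collatz_steps(263)
263 is odd -> 3*263+1 = 790 -> collatz_steps(790)
790 is even -> collatz_steps(395)
395 is odd -> 3*395+1 = 1186 -> collatz_steps(1186)
1186 is even -> collatz_steps(593)
593 is odd -> 3*593+1 = 1780 -> collatz_steps(1780)
1780 is even -> collatz_steps(890)
890 is even -> collatz_steps(445)
445 is odd -> 3*445+1 = 1336 -> collatz_steps(1336)
1336 is even -> collatz_steps(668)
668 is even -> collatz_steps(334)
334 is even -> collatz_steps(167)
167 is odd -> 3*167+1 = 502 -> collatz_steps(502)
502 is even -> collatz_steps(251)
251 is odd -> 3*251+1 = 754 -> collatz_steps(754)
754 is even -> collatz_steps(377)
377 is odd -> 3*377+1 = 1132 -> collatz_steps(1132)
1132 is even -> collatz_steps(566)
566 is even -> collatz_steps(283)
283 is odd -> 3*283+1 = 850 -> collatz_steps(850)
850 is even -> collatz_steps(425)
425 is odd -> 3*425+1 = 1276 -> collatz_steps(1276)
1276 is even -> collatz_steps(638)
638 is even -> collatz_steps(319)
319 is odd -> 3*319+1 = 958 -> collatz_steps(958)
958 is even -> collatz_steps(479)
479 is odd -> 3*479+1 = 1438 -> collatz_steps(1438)
1438 is even -> collatz_steps(719)
719 is odd -> 3*719+1 = 2158 -> collatz_steps(2158)
2158 is even -> collatz_steps(1079)
1079 is odd -> 3*1079+1 = 3238 -> collatz_steps(3238)
3238 is even -> collatz_steps(1619)
1619 is odd -> 3*1619+1 = 4858 -> collatz_steps(4858)
4858 is even -> collatz_steps(2429)
2429 is odd -> 3*2429+1 = 7288 -> collatz_steps(7288)
7288 is even -> collatz_steps(3644)
3644 is even -> collatz_steps(1822)
1822 is even -> collatz_steps(911)
911 is odd -> 3*911+1 = 2734 -> collatz_steps(2734)
2734 is even -> collatz_steps(1367)
1367 is odd -> 3*1367+1 = 4102 -> collatz_steps(4102)
4102 is even -> collatz_steps(2051)
2051 is odd -> 3*2051+1 = 6154 -> collatz_steps(6154)
6154 is even -> collatz_steps(3077)
3077 is odd -> 3*3077+1 = 9232 -> collatz_steps(9232)
9232 is even -> collatz_steps(4616)
4616 is even -> collatz_steps(2308)
2308 is even -> collatz_steps(1154)
1154 is even -> collatz_steps(577)
577 is odd -> 3*577+1 = 1732 -> collatz_steps(1732)
1732 is even -> collatz_steps(866)
866 is even -> collatz_steps(433)
433 is odd -> 3*433+1 = 1300 -> collatz_steps(1300)
1300 is even -> collatz_steps(650)
650 is even -> collatz_steps(325)
325 is odd -> 3*325+1 = 976 -> collatz_steps(976)
976 is even -> collatz_steps(488)
488 is even -> collatz_steps(244)
244 is even -> collatz_steps(122)
122 is even -> collatz_steps(61)
61 is odd -> 3*61+1 = 184 -> collatz_steps(184)
184 is even -> collatz_steps(92)
92 is even -> collatz_steps(46)
46 is even -> collatz_steps(23)
23 is odd -> 3*23+1 = 70 -> collatz_steps(70)
70 is even -> collatz_steps(35)
35 is odd -> 3*35+1 = 106 -> collatz_steps(106)
106 is even -> collatz_steps(53)
53 is odd -> 3*53+1 = 160 -> collatz_steps(160)
160 is even -> collatz_steps(80)
80 is even -> collatz_steps(40)
40 is even -> collatz_steps(20)
20 is even -> collatz_steps(10)
10 is even -> collatz_steps(5)
5 is odd -> 3*5+1 = 16 -> collatz_steps(16)
16 is even -> collatz_steps(8)
8 is even -> collatz_steps(4)
4 is even -> collatz_steps(2)
2 is even -> collatz_steps(1)
Reached 1 after 111 steps
= 111


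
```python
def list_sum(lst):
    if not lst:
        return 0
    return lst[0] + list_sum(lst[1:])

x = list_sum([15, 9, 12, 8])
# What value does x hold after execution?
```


list_sum([15, 9, 12, 8])
= 15 + list_sum([9, 12, 8])
= 15 + 9 + list_sum([12, 8])
= 15 + 9 + 12 + list_sum([8])
= 15 + 9 + 12 + 8 + list_sum([])
= 15 + 9 + 12 + 8 + 0
= 44


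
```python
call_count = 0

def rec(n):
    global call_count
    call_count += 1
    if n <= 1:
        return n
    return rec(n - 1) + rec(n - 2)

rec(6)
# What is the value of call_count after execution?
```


rec(6) calls rec(5) and rec(4); each non-base call branches into two more.
Let C(k) = total number of calls made by rec(k), including the call to rec(k) itself.
Base cases: C(0) = 1, C(1) = 1
Recurrence: C(k) = 1 + C(k-1) + C(k-2)
  C(2) = 1 + C(1) + C(0) = 1 + 1 + 1 = 3
  C(3) = 1 + C(2) + C(1) = 1 + 3 + 1 = 5
  C(4) = 1 + C(3) + C(2) = 1 + 5 + 3 = 9
  C(5) = 1 + C(4) + C(3) = 1 + 9 + 5 = 15
  C(6) = 1 + C(5) + C(4) = 1 + 15 + 9 = 25
Total calls = C(6) = 25


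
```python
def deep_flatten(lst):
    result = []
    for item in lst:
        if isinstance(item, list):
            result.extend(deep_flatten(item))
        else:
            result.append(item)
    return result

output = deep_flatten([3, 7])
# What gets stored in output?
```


deep_flatten([3, 7])
Processing each element:
  3 is not a list -> append 3
  7 is not a list -> append 7
= [3, 7]


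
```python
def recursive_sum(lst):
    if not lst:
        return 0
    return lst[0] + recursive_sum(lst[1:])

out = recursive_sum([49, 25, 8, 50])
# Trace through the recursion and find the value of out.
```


recursive_sum([49, 25, 8, 50])
= 49 + recursive_sum([25, 8, 50])
= 49 + 25 + recursive_sum([8, 50])
= 49 + 25 + 8 + recursive_sum([50])
= 49 + 25 + 8 + 50 + recursive_sum([])
= 49 + 25 + 8 + 50 + 0
= 132


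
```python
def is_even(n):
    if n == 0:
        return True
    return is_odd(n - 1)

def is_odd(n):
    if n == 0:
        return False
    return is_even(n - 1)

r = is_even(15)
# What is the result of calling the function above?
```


is_even(15)
= is_odd(14)
= is_even(13)
= is_odd(12)
= is_even(11)
= is_odd(10)
= is_even(9)
= is_odd(8)
= is_even(7)
= is_odd(6)
= is_even(5)
= is_odd(4)
= is_even(3)
= is_odd(2)
= is_even(1)
= is_odd(0)
n == 0: return False
= False


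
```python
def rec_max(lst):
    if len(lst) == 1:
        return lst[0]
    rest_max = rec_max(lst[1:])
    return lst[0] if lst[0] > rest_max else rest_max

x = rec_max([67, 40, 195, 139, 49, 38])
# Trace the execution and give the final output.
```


rec_max([67, 40, 195, 139, 49, 38])
= compare 67 with rec_max([40, 195, 139, 49, 38])
= compare 40 with rec_max([195, 139, 49, 38])
= compare 195 with rec_max([139, 49, 38])
= compare 139 with rec_max([49, 38])
= compare 49 with rec_max([38])
Base: rec_max([38]) = 38
compare 49 with 38: max = 49
compare 139 with 49: max = 139
compare 195 with 139: max = 195
compare 40 with 195: max = 195
compare 67 with 195: max = 195
= 195


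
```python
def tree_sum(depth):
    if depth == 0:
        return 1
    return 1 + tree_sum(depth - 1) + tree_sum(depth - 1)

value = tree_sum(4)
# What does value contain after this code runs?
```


tree_sum(4)
= 1 + tree_sum(3) + tree_sum(3)
= 1 + 2 * tree_sum(3)
tree_sum(k) = 2^(k+1) - 1
tree_sum(0) = 1
tree_sum(1) = 3
tree_sum(2) = 7
tree_sum(3) = 15
tree_sum(4) = 31
tree_sum(4) = 2^5 - 1 = 31


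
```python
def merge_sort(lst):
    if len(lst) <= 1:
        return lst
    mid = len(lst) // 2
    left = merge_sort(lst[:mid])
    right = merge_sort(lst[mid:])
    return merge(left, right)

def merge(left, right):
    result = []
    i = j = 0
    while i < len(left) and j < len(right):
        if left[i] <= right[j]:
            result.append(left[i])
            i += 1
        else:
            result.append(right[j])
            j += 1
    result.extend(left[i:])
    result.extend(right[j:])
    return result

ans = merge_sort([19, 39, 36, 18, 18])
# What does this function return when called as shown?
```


merge_sort([19, 39, 36, 18, 18])
Split into [19, 39] and [36, 18, 18]
Left sorted: [19, 39]
Right sorted: [18, 18, 36]
Merge [19, 39] and [18, 18, 36]
= [18, 18, 19, 36, 39]


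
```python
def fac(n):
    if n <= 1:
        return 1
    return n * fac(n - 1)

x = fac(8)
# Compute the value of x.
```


fac(8)
= 8 * fac(7)
= 8 * 7 * fac(6)
= 8 * 7 * 6 * fac(5)
= 8 * 7 * 6 * 5 * fac(4)
= 8 * 7 * 6 * 5 * 4 * fac(3)
= 8 * 7 * 6 * 5 * 4 * 3 * fac(2)
= 8 * 7 * 6 * 5 * 4 * 3 * 2 * fac(1)
= 8 * 7 * 6 * 5 * 4 * 3 * 2 * 1
= 40320


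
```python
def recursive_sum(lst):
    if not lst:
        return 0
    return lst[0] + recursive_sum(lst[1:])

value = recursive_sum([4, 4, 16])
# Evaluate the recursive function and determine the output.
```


recursive_sum([4, 4, 16])
= 4 + recursive_sum([4, 16])
= 4 + 4 + recursive_sum([16])
= 4 + 4 + 16 + recursive_sum([])
= 4 + 4 + 16 + 0
= 24


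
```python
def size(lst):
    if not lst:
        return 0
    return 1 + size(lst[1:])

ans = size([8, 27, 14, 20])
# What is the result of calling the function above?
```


size([8, 27, 14, 20])
= 1 + size([27, 14, 20])
= 1 + 1 + size([14, 20])
= 1 + 1 + 1 + size([20])
= 1 + 1 + 1 + 1 + size([])
= 1 + 1 + 1 + 1 + 0
= 4


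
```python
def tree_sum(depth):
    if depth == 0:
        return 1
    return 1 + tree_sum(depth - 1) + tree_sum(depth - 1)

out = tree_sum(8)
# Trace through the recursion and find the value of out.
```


tree_sum(8)
= 1 + tree_sum(7) + tree_sum(7)
= 1 + 2 * tree_sum(7)
tree_sum(k) = 2^(k+1) - 1
tree_sum(0) = 1
tree_sum(1) = 3
tree_sum(2) = 7
tree_sum(3) = 15
tree_sum(4) = 31
tree_sum(8) = 2^9 - 1 = 511


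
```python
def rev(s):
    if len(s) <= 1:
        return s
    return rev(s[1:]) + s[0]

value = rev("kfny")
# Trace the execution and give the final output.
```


rev("kfny")
= rev("fny") + "k"
= rev("ny") + "f" + "k"
= rev("y") + "n" + "f" + "k"
= "y" + "n" + "f" + "k"
= "ynfk"


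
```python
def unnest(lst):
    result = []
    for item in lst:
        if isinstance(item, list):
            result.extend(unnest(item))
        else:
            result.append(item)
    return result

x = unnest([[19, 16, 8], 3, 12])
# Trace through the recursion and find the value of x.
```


unnest([[19, 16, 8], 3, 12])
Processing each element:
  [19, 16, 8] is a list -> unnest recursively -> [19, 16, 8]
  3 is not a list -> append 3
  12 is not a list -> append 12
= [19, 16, 8, 3, 12]


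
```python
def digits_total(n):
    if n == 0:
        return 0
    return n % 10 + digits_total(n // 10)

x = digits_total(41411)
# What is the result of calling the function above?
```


digits_total(41411)
= 1 + digits_total(4141)
= 1 + 1 + digits_total(414)
= 1 + 1 + 4 + digits_total(41)
= 1 + 1 + 4 + 1 + digits_total(4)
= 1 + 1 + 4 + 1 + 4 + digits_total(0)
= 1 + 1 + 4 + 1 + 4 + 0
= 11


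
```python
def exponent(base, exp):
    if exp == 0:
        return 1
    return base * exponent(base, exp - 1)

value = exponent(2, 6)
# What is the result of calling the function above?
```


exponent(2, 6)
= 2 * exponent(2, 5)
= 2 * 2 * exponent(2, 4)
= 2 * 2 * 2 * exponent(2, 3)
= 2 * 2 * 2 * 2 * exponent(2, 2)
= 2 * 2 * 2 * 2 * 2 * exponent(2, 1)
= 2 * 2 * 2 * 2 * 2 * 2 * exponent(2, 0)
= 2 * 2 * 2 * 2 * 2 * 2 * 1
= 64


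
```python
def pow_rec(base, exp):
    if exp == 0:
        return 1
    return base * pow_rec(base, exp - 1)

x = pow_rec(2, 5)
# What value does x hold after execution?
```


pow_rec(2, 5)
= 2 * pow_rec(2, 4)
= 2 * 2 * pow_rec(2, 3)
= 2 * 2 * 2 * pow_rec(2, 2)
= 2 * 2 * 2 * 2 * pow_rec(2, 1)
= 2 * 2 * 2 * 2 * 2 * pow_rec(2, 0)
= 2 * 2 * 2 * 2 * 2 * 1
= 32


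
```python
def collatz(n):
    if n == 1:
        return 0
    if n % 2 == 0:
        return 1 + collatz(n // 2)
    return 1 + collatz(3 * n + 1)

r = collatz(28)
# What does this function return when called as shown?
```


collatz(28)
28 is even -> collatz(14)
14 is even -> collatz(7)
7 is odd -> 3*7+1 = 22 -> collatz(22)
22 is even -> collatz(11)
11 is odd -> 3*11+1 = 34 -> collatz(34)
34 is even -> collatz(17)
17 is odd -> 3*17+1 = 52 -> collatz(52)
52 is even -> collatz(26)
26 is even -> collatz(13)
13 is odd -> 3*13+1 = 40 -> collatz(40)
40 is even -> collatz(20)
20 is even -> collatz(10)
10 is even -> collatz(5)
5 is odd -> 3*5+1 = 16 -> collatz(16)
16 is even -> collatz(8)
8 is even -> collatz(4)
4 is even -> collatz(2)
2 is even -> collatz(1)
Reached 1 after 18 steps
= 18


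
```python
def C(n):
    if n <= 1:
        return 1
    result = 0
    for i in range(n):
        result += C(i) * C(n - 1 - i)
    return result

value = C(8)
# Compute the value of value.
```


C(8)
= sum of C(i) * C(8-1-i) for i in 0..7
First compute sub-values bottom-up:
  C(0) = 1, C(1) = 1
  C(2) = 1*1 + 1*1 = 2
  C(3) = 1*2 + 1*1 + 2*1 = 5
  C(4) = 1*5 + 1*2 + 2*1 + 5*1 = 14
  C(5) = 1*14 + 1*5 + 2*2 + 5*1 + 14*1 = 42
  C(6) = 1*42 + 1*14 + 2*5 + 5*2 + 14*1 + 42*1 = 132
  C(7) = 1*132 + 1*42 + 2*14 + 5*5 + 14*2 + 42*1 + 132*1 = 429
Now C(8):
  C(0)*C(7) = 1*429 = 429
  C(1)*C(6) = 1*132 = 132
  C(2)*C(5) = 2*42 = 84
  C(3)*C(4) = 5*14 = 70
  C(4)*C(3) = 14*5 = 70
  C(5)*C(2) = 42*2 = 84
  C(6)*C(1) = 132*1 = 132
  C(7)*C(0) = 429*1 = 429
= 429 + 132 + 84 + 70 + 70 + 84 + 132 + 429
= 1430


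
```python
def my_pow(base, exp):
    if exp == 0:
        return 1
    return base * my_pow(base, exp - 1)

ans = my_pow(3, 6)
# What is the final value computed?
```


my_pow(3, 6)
= 3 * my_pow(3, 5)
= 3 * 3 * my_pow(3, 4)
= 3 * 3 * 3 * my_pow(3, 3)
= 3 * 3 * 3 * 3 * my_pow(3, 2)
= 3 * 3 * 3 * 3 * 3 * my_pow(3, 1)
= 3 * 3 * 3 * 3 * 3 * 3 * my_pow(3, 0)
= 3 * 3 * 3 * 3 * 3 * 3 * 1
= 729


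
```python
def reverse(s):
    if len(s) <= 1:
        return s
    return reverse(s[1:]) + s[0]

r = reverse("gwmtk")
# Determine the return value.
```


reverse("gwmtk")
= reverse("wmtk") + "g"
= reverse("mtk") + "w" + "g"
= reverse("tk") + "m" + "w" + "g"
= reverse("k") + "t" + "m" + "w" + "g"
= "k" + "t" + "m" + "w" + "g"
= "ktmwg"


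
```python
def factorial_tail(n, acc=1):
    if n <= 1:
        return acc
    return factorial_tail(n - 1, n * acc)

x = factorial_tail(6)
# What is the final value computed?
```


factorial_tail(6, 1)
= factorial_tail(5, 6 * 1) = factorial_tail(5, 6)
= factorial_tail(4, 5 * 6) = factorial_tail(4, 30)
= factorial_tail(3, 4 * 30) = factorial_tail(3, 120)
= factorial_tail(2, 3 * 120) = factorial_tail(2, 360)
= factorial_tail(1, 2 * 360) = factorial_tail(1, 720)
n <= 1, return acc = 720


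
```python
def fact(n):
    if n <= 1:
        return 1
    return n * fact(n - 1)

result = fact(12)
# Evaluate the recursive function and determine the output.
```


fact(12)
= 12 * fact(11)
= 12 * 11 * fact(10)
= 12 * 11 * 10 * fact(9)
= 12 * 11 * 10 * 9 * fact(8)
= 12 * 11 * 10 * 9 * 8 * fact(7)
= 12 * 11 * 10 * 9 * 8 * 7 * fact(6)
= 12 * 11 * 10 * 9 * 8 * 7 * 6 * fact(5)
= 12 * 11 * 10 * 9 * 8 * 7 * 6 * 5 * fact(4)
= 12 * 11 * 10 * 9 * 8 * 7 * 6 * 5 * 4 * fact(3)
= 12 * 11 * 10 * 9 * 8 * 7 * 6 * 5 * 4 * 3 * fact(2)
= 12 * 11 * 10 * 9 * 8 * 7 * 6 * 5 * 4 * 3 * 2 * fact(1)
= 12 * 11 * 10 * 9 * 8 * 7 * 6 * 5 * 4 * 3 * 2 * 1
= 479001600


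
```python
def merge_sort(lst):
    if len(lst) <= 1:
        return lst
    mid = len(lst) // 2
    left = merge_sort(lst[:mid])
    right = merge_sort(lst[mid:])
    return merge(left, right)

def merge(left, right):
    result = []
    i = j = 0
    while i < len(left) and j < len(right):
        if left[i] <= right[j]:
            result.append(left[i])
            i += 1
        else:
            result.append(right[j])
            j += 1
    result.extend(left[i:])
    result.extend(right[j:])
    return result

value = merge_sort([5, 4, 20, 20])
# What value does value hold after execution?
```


merge_sort([5, 4, 20, 20])
Split into [5, 4] and [20, 20]
Left sorted: [4, 5]
Right sorted: [20, 20]
Merge [4, 5] and [20, 20]
= [4, 5, 20, 20]


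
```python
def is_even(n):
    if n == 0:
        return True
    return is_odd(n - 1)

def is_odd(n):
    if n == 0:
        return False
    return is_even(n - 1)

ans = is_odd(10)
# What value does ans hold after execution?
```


is_odd(10)
= is_even(9)
= is_odd(8)
= is_even(7)
= is_odd(6)
= is_even(5)
= is_odd(4)
= is_even(3)
= is_odd(2)
= is_even(1)
= is_odd(0)
n == 0: return False
= False


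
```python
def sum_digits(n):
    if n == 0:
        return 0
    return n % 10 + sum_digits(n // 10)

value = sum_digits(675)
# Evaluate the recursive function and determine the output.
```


sum_digits(675)
= 5 + sum_digits(67)
= 5 + 7 + sum_digits(6)
= 5 + 7 + 6 + sum_digits(0)
= 5 + 7 + 6 + 0
= 18


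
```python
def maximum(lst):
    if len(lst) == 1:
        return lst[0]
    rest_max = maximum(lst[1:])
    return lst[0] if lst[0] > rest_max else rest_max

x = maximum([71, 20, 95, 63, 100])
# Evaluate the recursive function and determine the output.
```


maximum([71, 20, 95, 63, 100])
= compare 71 with maximum([20, 95, 63, 100])
= compare 20 with maximum([95, 63, 100])
= compare 95 with maximum([63, 100])
= compare 63 with maximum([100])
Base: maximum([100]) = 100
compare 63 with 100: max = 100
compare 95 with 100: max = 100
compare 20 with 100: max = 100
compare 71 with 100: max = 100
= 100


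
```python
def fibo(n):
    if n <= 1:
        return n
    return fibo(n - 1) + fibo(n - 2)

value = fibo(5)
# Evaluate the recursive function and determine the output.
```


fibo(5)
= fibo(4) + fibo(3)
= (fibo(3) + fibo(2)) + fibo(3)
Computing bottom-up: fibo(0)=0, fibo(1)=1, fibo(2)=1, fibo(3)=2, fibo(4)=3, fibo(5)=5
= 5


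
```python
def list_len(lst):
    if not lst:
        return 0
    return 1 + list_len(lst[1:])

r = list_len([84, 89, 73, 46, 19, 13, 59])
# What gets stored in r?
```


list_len([84, 89, 73, 46, 19, 13, 59])
= 1 + list_len([89, 73, 46, 19, 13, 59])
= 1 + 1 + list_len([73, 46, 19, 13, 59])
= 1 + 1 + 1 + list_len([46, 19, 13, 59])
= 1 + 1 + 1 + 1 + list_len([19, 13, 59])
= 1 + 1 + 1 + 1 + 1 + list_len([13, 59])
= 1 + 1 + 1 + 1 + 1 + 1 + list_len([59])
= 1 + 1 + 1 + 1 + 1 + 1 + 1 + list_len([])
= 1 + 1 + 1 + 1 + 1 + 1 + 1 + 0
= 7


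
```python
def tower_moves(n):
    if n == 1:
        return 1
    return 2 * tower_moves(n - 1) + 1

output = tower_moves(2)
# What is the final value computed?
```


tower_moves(2)
= 2 * tower_moves(1) + 1
Now compute bottom-up:
tower_moves(1) = 1
tower_moves(2) = 2 * 1 + 1 = 3
= 3
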